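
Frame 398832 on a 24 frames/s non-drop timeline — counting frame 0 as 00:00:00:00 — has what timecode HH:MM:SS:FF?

04:36:58:00

398832 ÷ 24 = 16618 full seconds, remainder 0 frames.
16618 s = 4 h 36 min 58 s.
Timecode: 04:36:58:00.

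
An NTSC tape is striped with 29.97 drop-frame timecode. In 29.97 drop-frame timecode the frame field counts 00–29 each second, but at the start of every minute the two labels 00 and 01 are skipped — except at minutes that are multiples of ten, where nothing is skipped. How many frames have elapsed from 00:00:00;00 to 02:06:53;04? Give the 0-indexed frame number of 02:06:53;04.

As if non-drop at 30 labels/s: (2 × 3600 + 6 × 60 + 53) × 30 + 4 = 228394.
Minute boundaries passed: 126; those not divisible by 10: 126 − 12 = 114; dropped labels = 2 × 114 = 228.
Actual frame index = 228394 − 228 = 228166.

228166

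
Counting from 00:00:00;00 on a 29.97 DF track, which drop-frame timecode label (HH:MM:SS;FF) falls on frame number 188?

00:00:06;08

Ten DF minutes hold 17982 frames, so frame 188 lies in block 0 (frames 0–17981) with 188 frames into that block.
The block's first minute is 1800 frames and the rest 1798 each; 188 frames reaches minute 0, so 0 × 18 + 0 × 2 = 0 labels have been skipped so far.
Adding those back, label number 188 + 0 = 188 at 30 labels/s is 6 s + 8 f = 0 h 0 min 6 s frame 8, i.e. 00:00:06;08.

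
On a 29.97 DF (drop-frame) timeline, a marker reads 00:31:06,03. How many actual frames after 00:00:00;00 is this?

Complete 10-minute blocks: 3, each 17982 frames → 53946.
Remaining 1 whole minute in the current block: 1800 + 0 × 1798 = 1800 frames.
Within the current minute: 6 × 30 + 3 − 2 = 181 (labels ;00/;01 skipped at this minute). Total = 53946 + 1800 + 181 = 55927.

55927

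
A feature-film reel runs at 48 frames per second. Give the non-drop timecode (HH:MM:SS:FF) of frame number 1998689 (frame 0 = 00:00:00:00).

1998689 ÷ 48 = 41639 full seconds, remainder 17 frames.
41639 s = 11 h 33 min 59 s.
Timecode: 11:33:59:17.

11:33:59:17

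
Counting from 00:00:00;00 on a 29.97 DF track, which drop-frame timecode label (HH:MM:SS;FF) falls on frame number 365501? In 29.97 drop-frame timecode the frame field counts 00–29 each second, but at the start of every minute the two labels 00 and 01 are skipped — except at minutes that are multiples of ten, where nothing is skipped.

03:23:15;17

Ten DF minutes hold 17982 frames, so frame 365501 lies in block 20 (frames 359640–377621) with 5861 frames into that block.
The block's first minute is 1800 frames and the rest 1798 each; 5861 frames reaches minute 3, so 20 × 18 + 3 × 2 = 366 labels have been skipped so far.
Adding those back, label number 365501 + 366 = 365867 at 30 labels/s is 12195 s + 17 f = 3 h 23 min 15 s frame 17, i.e. 03:23:15;17.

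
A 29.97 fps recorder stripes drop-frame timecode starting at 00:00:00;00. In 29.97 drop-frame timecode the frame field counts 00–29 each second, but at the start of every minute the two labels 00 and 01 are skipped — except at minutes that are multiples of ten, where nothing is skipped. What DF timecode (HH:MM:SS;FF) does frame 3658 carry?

00:02:02;02

Ten DF minutes hold 17982 frames, so frame 3658 lies in block 0 (frames 0–17981) with 3658 frames into that block.
The block's first minute is 1800 frames and the rest 1798 each; 3658 frames reaches minute 2, so 0 × 18 + 2 × 2 = 4 labels have been skipped so far.
Adding those back, label number 3658 + 4 = 3662 at 30 labels/s is 122 s + 2 f = 0 h 2 min 2 s frame 2, i.e. 00:02:02;02.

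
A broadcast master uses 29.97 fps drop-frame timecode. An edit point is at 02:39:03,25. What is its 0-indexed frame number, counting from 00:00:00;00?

286027

As if non-drop at 30 labels/s: (2 × 3600 + 39 × 60 + 3) × 30 + 25 = 286315.
Minute boundaries passed: 159; those not divisible by 10: 159 − 15 = 144; dropped labels = 2 × 144 = 288.
Actual frame index = 286315 − 288 = 286027.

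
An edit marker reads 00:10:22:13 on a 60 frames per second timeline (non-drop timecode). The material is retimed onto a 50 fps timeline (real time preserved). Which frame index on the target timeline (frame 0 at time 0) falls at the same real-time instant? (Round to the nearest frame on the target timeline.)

frame 31111

Source frame index: (0×3600 + 10×60 + 22) × 60 + 13 = 37333.
Real time: 37333 / (60) = 37333/60 s.
Target frame: (37333/60) × (50) = 186665/6 ≈ 31110.833 → 31111.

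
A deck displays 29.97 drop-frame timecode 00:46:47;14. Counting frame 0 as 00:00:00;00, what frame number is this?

84140

As if non-drop at 30 labels/s: (0 × 3600 + 46 × 60 + 47) × 30 + 14 = 84224.
Minute boundaries passed: 46; those not divisible by 10: 46 − 4 = 42; dropped labels = 2 × 42 = 84.
Actual frame index = 84224 − 84 = 84140.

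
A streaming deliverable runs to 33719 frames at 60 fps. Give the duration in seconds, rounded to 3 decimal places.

561.983 seconds

Running time = 33719 × 1/60 = 33719/60 s ≈ 561.983 s.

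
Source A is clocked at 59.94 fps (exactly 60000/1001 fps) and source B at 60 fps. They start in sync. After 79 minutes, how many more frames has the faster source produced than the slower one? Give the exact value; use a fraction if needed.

284400/1001 frames

79 min = 4740 s.
A emits 60000/1001 × 4740 = 284400000/1001 frames; B emits 60 × 4740 = 284400.
Difference = 284400/1001 frames (≈ 284.1159); B is ahead of A.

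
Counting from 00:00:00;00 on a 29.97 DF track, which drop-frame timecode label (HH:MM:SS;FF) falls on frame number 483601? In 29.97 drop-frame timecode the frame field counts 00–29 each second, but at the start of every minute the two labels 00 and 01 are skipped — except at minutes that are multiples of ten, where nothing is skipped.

Each 10-minute DF block holds 10 × 60 × 30 − 9 × 2 = 17982 frames. 483601 ÷ 17982 → 26 full blocks, remainder 16069.
Within the partial block the first minute is 1800 frames and each further minute 1798, so 8 further minute boundaries passed. Total skipped labels = 18 × 26 + 2 × 8 = 484.
Non-drop label index = 483601 + 484 = 484085; at 30 labels/s that is 04:28:56:05, i.e. DF 04:28:56;05.

04:28:56;05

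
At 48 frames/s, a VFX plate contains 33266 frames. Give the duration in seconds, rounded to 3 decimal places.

Running time = 33266 × 1/48 = 16633/24 s ≈ 693.042 s.

693.042 seconds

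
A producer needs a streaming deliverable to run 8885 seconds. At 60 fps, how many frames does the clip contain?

Frames = 8885 × 60 = 533100.

533100 frames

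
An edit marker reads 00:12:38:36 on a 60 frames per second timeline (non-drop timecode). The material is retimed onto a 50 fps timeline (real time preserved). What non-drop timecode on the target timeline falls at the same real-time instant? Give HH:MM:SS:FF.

Source frame index: (0×3600 + 12×60 + 38) × 60 + 36 = 45516.
Real time: 45516 / (60) = 3793/5 s.
Target frame: (3793/5) × (50) = 37930.
At 50 labels/s: frame 37930 → 00:12:38:30.

00:12:38:30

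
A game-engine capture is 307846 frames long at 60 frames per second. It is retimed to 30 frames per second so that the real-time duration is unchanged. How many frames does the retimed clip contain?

153923 frames

Target frames = source frames × (target rate / source rate) = 307846 × (30)/(60) = 307846 × 1/2 = 153923.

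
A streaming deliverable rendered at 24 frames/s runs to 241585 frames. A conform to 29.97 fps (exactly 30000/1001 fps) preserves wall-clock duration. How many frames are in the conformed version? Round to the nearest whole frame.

Frames at target rate = 241585 × (30000/1001) / (24) = 301981250/1001 ≈ 301679.570.
Nearest whole frame: 301680.

301680 frames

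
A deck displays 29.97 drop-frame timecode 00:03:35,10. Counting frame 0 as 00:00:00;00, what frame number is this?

Complete 10-minute blocks: 0, each 17982 frames → 0.
Remaining 3 whole minutes in the current block: 1800 + 2 × 1798 = 5396 frames.
Within the current minute: 35 × 30 + 10 − 2 = 1058 (labels ;00/;01 skipped at this minute). Total = 0 + 5396 + 1058 = 6454.

6454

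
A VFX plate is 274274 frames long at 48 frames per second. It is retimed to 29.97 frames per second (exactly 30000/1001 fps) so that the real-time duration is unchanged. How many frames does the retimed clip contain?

Target frames = source frames × (target rate / source rate) = 274274 × (30000/1001)/(48) = 274274 × 625/1001 = 171250.

171250 frames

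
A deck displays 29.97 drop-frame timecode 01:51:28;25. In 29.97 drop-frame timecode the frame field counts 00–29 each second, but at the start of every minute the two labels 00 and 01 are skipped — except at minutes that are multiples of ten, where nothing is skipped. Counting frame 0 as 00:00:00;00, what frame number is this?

Complete 10-minute blocks: 11, each 17982 frames → 197802.
Remaining 1 whole minute in the current block: 1800 + 0 × 1798 = 1800 frames.
Within the current minute: 28 × 30 + 25 − 2 = 863 (labels ;00/;01 skipped at this minute). Total = 197802 + 1800 + 863 = 200465.

200465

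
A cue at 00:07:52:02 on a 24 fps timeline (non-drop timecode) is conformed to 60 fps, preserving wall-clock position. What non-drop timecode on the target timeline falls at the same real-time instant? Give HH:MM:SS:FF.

Source frame index: (0×3600 + 7×60 + 52) × 24 + 2 = 11330.
Real time: 11330 / (24) = 5665/12 s.
Target frame: (5665/12) × (60) = 28325.
At 60 labels/s: frame 28325 → 00:07:52:05.

00:07:52:05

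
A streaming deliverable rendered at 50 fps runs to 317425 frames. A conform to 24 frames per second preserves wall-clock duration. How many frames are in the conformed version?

Target frames = source frames × (target rate / source rate) = 317425 × (24)/(50) = 317425 × 12/25 = 152364.

152364 frames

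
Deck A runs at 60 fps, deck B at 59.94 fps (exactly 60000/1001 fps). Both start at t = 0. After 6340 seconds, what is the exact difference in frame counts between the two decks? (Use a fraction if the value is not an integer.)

380400/1001 frames

A emits 60 × 6340 = 380400 frames; B emits 60000/1001 × 6340 = 380400000/1001.
Difference = 380400/1001 frames (≈ 380.0200); B is behind A.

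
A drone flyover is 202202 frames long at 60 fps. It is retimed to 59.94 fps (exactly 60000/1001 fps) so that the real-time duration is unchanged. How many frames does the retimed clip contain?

Target frames = source frames × (target rate / source rate) = 202202 × (60000/1001)/(60) = 202202 × 1000/1001 = 202000.

202000 frames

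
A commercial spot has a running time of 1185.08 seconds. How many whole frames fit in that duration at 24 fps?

28441 frames

Frames = 1185.08 × 24 = 711048/25 ≈ 28441.9200.
Complete frames: 28441.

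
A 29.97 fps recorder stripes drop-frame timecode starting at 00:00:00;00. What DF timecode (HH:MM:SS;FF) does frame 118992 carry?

Ten DF minutes hold 17982 frames, so frame 118992 lies in block 6 (frames 107892–125873) with 11100 frames into that block.
The block's first minute is 1800 frames and the rest 1798 each; 11100 frames reaches minute 6, so 6 × 18 + 6 × 2 = 120 labels have been skipped so far.
Adding those back, label number 118992 + 120 = 119112 at 30 labels/s is 3970 s + 12 f = 1 h 6 min 10 s frame 12, i.e. 01:06:10;12.

01:06:10;12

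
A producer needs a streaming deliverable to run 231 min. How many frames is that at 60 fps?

831600 frames

231 min = 13860 s.
Frames = 13860 × 60 = 831600.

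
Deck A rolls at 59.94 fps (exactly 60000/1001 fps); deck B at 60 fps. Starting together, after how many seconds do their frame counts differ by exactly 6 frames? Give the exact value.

100.1 seconds

The gap grows by |60 − 60000/1001| = 60/1001 frames per second.
Time for a 6-frame gap: 6 ÷ (60/1001) = 100.1 s.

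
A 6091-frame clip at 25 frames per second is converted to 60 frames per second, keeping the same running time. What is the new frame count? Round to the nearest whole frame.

Frames at target rate = 6091 × (60) / (25) = 73092/5 ≈ 14618.400.
Nearest whole frame: 14618.

14618 frames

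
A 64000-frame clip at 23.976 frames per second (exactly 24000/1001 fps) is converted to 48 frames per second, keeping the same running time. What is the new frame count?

Target frames = source frames × (target rate / source rate) = 64000 × (48)/(24000/1001) = 64000 × 1001/500 = 128128.

128128 frames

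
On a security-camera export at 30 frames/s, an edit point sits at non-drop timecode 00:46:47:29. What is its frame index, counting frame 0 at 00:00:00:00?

Total seconds to the label: (0 × 3600 + 46 × 60 + 47) = 2807.
Frame index = 2807 × 30 + 29 = 84239.

84239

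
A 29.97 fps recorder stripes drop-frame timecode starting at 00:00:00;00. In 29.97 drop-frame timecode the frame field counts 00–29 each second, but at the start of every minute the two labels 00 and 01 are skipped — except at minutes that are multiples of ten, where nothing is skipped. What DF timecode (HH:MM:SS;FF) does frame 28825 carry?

00:16:01;25

Each 10-minute DF block holds 10 × 60 × 30 − 9 × 2 = 17982 frames. 28825 ÷ 17982 → 1 full block, remainder 10843.
Within the partial block the first minute is 1800 frames and each further minute 1798, so 6 further minute boundaries passed. Total skipped labels = 18 × 1 + 2 × 6 = 30.
Non-drop label index = 28825 + 30 = 28855; at 30 labels/s that is 00:16:01:25, i.e. DF 00:16:01;25.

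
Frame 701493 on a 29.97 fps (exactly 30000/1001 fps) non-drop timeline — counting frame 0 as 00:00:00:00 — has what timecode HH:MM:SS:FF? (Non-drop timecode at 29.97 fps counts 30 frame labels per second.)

06:29:43:03

701493 ÷ 30 = 23383 full seconds, remainder 3 frames.
23383 s = 6 h 29 min 43 s.
Timecode: 06:29:43:03.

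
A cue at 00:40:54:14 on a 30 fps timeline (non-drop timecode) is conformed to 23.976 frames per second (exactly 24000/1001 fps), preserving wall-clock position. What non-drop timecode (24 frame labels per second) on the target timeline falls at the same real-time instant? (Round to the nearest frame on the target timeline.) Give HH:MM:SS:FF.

Source frame index: (0×3600 + 40×60 + 54) × 30 + 14 = 73634.
Real time: 73634 / (30) = 36817/15 s.
Target frame: (36817/15) × (24000/1001) = 5355200/91 ≈ 58848.352 → 58848.
At 24 labels/s: frame 58848 → 00:40:52:00.

00:40:52:00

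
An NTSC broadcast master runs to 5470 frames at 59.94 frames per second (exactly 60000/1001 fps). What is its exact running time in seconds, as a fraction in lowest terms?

Running time = 5470 ÷ (60000/1001) = 5470 × 1001/60000 = 547547/6000 s.

547547/6000 seconds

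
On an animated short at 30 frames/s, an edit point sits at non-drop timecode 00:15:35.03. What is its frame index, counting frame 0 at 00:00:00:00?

Total seconds to the label: (0 × 3600 + 15 × 60 + 35) = 935.
Frame index = 935 × 30 + 3 = 28053.

frame 28053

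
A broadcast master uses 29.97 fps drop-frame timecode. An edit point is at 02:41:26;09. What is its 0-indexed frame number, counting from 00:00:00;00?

Complete 10-minute blocks: 16, each 17982 frames → 287712.
Remaining 1 whole minute in the current block: 1800 + 0 × 1798 = 1800 frames.
Within the current minute: 26 × 30 + 9 − 2 = 787 (labels ;00/;01 skipped at this minute). Total = 287712 + 1800 + 787 = 290299.

290299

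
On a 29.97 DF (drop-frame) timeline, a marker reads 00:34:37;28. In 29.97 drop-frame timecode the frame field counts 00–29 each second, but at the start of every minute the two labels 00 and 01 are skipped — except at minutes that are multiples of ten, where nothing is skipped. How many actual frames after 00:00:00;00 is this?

62276

Complete 10-minute blocks: 3, each 17982 frames → 53946.
Remaining 4 whole minutes in the current block: 1800 + 3 × 1798 = 7194 frames.
Within the current minute: 37 × 30 + 28 − 2 = 1136 (labels ;00/;01 skipped at this minute). Total = 53946 + 7194 + 1136 = 62276.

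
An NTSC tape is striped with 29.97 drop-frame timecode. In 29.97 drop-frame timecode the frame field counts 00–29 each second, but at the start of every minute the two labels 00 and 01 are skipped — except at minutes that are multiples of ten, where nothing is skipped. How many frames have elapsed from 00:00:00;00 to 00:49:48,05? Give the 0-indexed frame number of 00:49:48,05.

89555

Complete 10-minute blocks: 4, each 17982 frames → 71928.
Remaining 9 whole minutes in the current block: 1800 + 8 × 1798 = 16184 frames.
Within the current minute: 48 × 30 + 5 − 2 = 1443 (labels ;00/;01 skipped at this minute). Total = 71928 + 16184 + 1443 = 89555.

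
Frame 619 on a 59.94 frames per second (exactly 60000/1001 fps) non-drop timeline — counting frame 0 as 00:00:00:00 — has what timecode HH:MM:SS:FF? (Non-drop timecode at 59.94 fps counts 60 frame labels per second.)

00:00:10:19

619 ÷ 60 = 10 full seconds, remainder 19 frames.
10 s = 0 h 0 min 10 s.
Timecode: 00:00:10:19.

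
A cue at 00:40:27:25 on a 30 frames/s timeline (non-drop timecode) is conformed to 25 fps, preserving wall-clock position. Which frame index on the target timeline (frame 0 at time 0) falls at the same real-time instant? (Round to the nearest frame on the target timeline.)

Source frame index: (0×3600 + 40×60 + 27) × 30 + 25 = 72835.
Real time: 72835 / (30) = 14567/6 s.
Target frame: (14567/6) × (25) = 364175/6 ≈ 60695.833 → 60696.

frame 60696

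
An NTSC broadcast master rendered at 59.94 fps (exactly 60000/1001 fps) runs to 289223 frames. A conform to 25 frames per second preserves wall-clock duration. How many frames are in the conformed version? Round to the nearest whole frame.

Frames at target rate = 289223 × (25) / (60000/1001) = 289512223/2400 ≈ 120630.093.
Nearest whole frame: 120630.

120630 frames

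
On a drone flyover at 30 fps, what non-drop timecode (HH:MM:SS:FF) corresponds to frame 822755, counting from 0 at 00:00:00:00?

07:37:05:05

822755 ÷ 30 = 27425 full seconds, remainder 5 frames.
27425 s = 7 h 37 min 5 s.
Timecode: 07:37:05:05.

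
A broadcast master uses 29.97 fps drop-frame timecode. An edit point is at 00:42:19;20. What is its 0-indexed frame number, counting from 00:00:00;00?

Complete 10-minute blocks: 4, each 17982 frames → 71928.
Remaining 2 whole minutes in the current block: 1800 + 1 × 1798 = 3598 frames.
Within the current minute: 19 × 30 + 20 − 2 = 588 (labels ;00/;01 skipped at this minute). Total = 71928 + 3598 + 588 = 76114.

76114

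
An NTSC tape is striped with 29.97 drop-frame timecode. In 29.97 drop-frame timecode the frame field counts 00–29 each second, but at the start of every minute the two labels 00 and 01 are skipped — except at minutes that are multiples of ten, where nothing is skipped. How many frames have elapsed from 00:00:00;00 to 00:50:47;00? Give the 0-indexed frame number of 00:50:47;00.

91320

Complete 10-minute blocks: 5, each 17982 frames → 89910.
Remaining 0 whole minutes in the current block: 0 frames.
Within the current minute: 47 × 30 + 0 = 1410. Total = 89910 + 0 + 1410 = 91320.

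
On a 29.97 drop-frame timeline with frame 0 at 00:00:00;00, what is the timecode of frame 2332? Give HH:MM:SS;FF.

Each 10-minute DF block holds 10 × 60 × 30 − 9 × 2 = 17982 frames. 2332 ÷ 17982 → 0 full blocks, remainder 2332.
Within the partial block the first minute is 1800 frames and each further minute 1798, so 1 further minute boundary passed. Total skipped labels = 18 × 0 + 2 × 1 = 2.
Non-drop label index = 2332 + 2 = 2334; at 30 labels/s that is 00:01:17:24, i.e. DF 00:01:17;24.

00:01:17;24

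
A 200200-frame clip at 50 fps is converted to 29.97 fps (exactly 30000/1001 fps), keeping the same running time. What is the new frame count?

Target frames = source frames × (target rate / source rate) = 200200 × (30000/1001)/(50) = 200200 × 600/1001 = 120000.

120000 frames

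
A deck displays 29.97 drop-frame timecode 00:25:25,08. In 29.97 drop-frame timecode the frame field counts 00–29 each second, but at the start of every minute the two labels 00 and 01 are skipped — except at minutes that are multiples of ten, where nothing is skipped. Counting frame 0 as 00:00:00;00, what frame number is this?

45712

Complete 10-minute blocks: 2, each 17982 frames → 35964.
Remaining 5 whole minutes in the current block: 1800 + 4 × 1798 = 8992 frames.
Within the current minute: 25 × 30 + 8 − 2 = 756 (labels ;00/;01 skipped at this minute). Total = 35964 + 8992 + 756 = 45712.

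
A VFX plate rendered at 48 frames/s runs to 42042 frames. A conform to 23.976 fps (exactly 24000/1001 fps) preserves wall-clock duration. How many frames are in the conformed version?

Target frames = source frames × (target rate / source rate) = 42042 × (24000/1001)/(48) = 42042 × 500/1001 = 21000.

21000 frames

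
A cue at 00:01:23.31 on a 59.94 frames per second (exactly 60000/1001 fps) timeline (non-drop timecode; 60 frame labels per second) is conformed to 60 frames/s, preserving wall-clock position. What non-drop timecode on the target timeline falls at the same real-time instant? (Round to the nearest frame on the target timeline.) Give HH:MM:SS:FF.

Source frame index: (0×3600 + 1×60 + 23) × 60 + 31 = 5011.
Real time: 5011 / (60000/1001) = 5016011/60000 s.
Target frame: (5016011/60000) × (60) = 5016011/1000 ≈ 5016.011 → 5016.
At 60 labels/s: frame 5016 → 00:01:23:36.

00:01:23:36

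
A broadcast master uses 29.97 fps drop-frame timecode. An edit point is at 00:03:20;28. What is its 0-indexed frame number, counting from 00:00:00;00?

6022

As if non-drop at 30 labels/s: (0 × 3600 + 3 × 60 + 20) × 30 + 28 = 6028.
Minute boundaries passed: 3; those not divisible by 10: 3 − 0 = 3; dropped labels = 2 × 3 = 6.
Actual frame index = 6028 − 6 = 6022.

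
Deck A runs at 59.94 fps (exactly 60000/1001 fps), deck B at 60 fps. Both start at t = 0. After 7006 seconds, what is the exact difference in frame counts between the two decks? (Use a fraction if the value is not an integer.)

420360/1001 frames

A emits 60000/1001 × 7006 = 420360000/1001 frames; B emits 60 × 7006 = 420360.
Difference = 420360/1001 frames (≈ 419.9401); B is ahead of A.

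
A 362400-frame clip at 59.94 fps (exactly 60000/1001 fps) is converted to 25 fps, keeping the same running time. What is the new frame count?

151151 frames

Target frames = source frames × (target rate / source rate) = 362400 × (25)/(60000/1001) = 362400 × 1001/2400 = 151151.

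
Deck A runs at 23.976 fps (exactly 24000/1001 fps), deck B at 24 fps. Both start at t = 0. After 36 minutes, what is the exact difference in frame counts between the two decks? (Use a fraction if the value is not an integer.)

51840/1001 frames

36 min = 2160 s.
A emits 24000/1001 × 2160 = 51840000/1001 frames; B emits 24 × 2160 = 51840.
Difference = 51840/1001 frames (≈ 51.7882); B is ahead of A.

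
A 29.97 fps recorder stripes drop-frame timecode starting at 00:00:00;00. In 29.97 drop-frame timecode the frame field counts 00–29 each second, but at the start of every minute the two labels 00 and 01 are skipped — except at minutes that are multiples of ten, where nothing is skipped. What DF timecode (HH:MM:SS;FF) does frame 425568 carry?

Each 10-minute DF block holds 10 × 60 × 30 − 9 × 2 = 17982 frames. 425568 ÷ 17982 → 23 full blocks, remainder 11982.
Within the partial block the first minute is 1800 frames and each further minute 1798, so 6 further minute boundaries passed. Total skipped labels = 18 × 23 + 2 × 6 = 426.
Non-drop label index = 425568 + 426 = 425994; at 30 labels/s that is 03:56:39:24, i.e. DF 03:56:39;24.

03:56:39;24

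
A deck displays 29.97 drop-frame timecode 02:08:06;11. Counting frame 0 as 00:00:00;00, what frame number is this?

230359

Complete 10-minute blocks: 12, each 17982 frames → 215784.
Remaining 8 whole minutes in the current block: 1800 + 7 × 1798 = 14386 frames.
Within the current minute: 6 × 30 + 11 − 2 = 189 (labels ;00/;01 skipped at this minute). Total = 215784 + 14386 + 189 = 230359.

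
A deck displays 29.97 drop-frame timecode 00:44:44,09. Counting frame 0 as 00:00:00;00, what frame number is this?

Complete 10-minute blocks: 4, each 17982 frames → 71928.
Remaining 4 whole minutes in the current block: 1800 + 3 × 1798 = 7194 frames.
Within the current minute: 44 × 30 + 9 − 2 = 1327 (labels ;00/;01 skipped at this minute). Total = 71928 + 7194 + 1327 = 80449.

80449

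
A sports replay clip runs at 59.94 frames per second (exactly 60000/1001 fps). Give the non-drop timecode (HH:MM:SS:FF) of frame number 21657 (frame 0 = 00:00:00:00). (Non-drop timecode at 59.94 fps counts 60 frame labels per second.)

00:06:00:57

21657 ÷ 60 = 360 full seconds, remainder 57 frames.
360 s = 0 h 6 min 0 s.
Timecode: 00:06:00:57.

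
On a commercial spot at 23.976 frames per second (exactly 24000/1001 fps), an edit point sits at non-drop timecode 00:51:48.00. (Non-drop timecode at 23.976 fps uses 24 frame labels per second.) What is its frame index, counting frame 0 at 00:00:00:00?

Total seconds to the label: (0 × 3600 + 51 × 60 + 48) = 3108.
Frame index = 3108 × 24 + 0 = 74592.

frame 74592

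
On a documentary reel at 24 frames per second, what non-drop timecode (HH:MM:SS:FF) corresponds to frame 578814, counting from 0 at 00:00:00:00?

06:41:57:06

578814 ÷ 24 = 24117 full seconds, remainder 6 frames.
24117 s = 6 h 41 min 57 s.
Timecode: 06:41:57:06.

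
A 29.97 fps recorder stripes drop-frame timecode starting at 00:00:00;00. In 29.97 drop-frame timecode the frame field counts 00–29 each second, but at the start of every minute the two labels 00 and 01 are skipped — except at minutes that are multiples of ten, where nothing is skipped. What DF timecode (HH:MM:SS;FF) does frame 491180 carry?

04:33:09;02

Ten DF minutes hold 17982 frames, so frame 491180 lies in block 27 (frames 485514–503495) with 5666 frames into that block.
The block's first minute is 1800 frames and the rest 1798 each; 5666 frames reaches minute 3, so 27 × 18 + 3 × 2 = 492 labels have been skipped so far.
Adding those back, label number 491180 + 492 = 491672 at 30 labels/s is 16389 s + 2 f = 4 h 33 min 9 s frame 2, i.e. 04:33:09;02.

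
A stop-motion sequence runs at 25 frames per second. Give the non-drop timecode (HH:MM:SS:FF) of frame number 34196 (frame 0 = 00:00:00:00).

00:22:47:21

34196 ÷ 25 = 1367 full seconds, remainder 21 frames.
1367 s = 0 h 22 min 47 s.
Timecode: 00:22:47:21.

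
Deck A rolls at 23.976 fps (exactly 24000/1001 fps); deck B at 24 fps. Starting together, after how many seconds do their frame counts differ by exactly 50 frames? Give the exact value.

25025/12 seconds

The gap grows by |24 − 24000/1001| = 24/1001 frames per second.
Time for a 50-frame gap: 50 ÷ (24/1001) = 25025/12 s.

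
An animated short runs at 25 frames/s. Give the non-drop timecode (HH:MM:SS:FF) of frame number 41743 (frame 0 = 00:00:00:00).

41743 ÷ 25 = 1669 full seconds, remainder 18 frames.
1669 s = 0 h 27 min 49 s.
Timecode: 00:27:49:18.

00:27:49:18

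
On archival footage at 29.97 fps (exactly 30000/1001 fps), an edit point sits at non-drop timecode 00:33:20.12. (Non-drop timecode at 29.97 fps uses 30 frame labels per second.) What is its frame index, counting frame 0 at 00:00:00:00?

frame 60012

Total seconds to the label: (0 × 3600 + 33 × 60 + 20) = 2000.
Frame index = 2000 × 30 + 12 = 60012.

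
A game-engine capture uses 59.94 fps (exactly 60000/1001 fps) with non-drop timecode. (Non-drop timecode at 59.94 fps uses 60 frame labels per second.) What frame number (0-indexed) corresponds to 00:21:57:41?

Total seconds to the label: (0 × 3600 + 21 × 60 + 57) = 1317.
Frame index = 1317 × 60 + 41 = 79061.

frame 79061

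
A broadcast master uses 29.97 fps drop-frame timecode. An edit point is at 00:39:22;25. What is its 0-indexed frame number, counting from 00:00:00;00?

Complete 10-minute blocks: 3, each 17982 frames → 53946.
Remaining 9 whole minutes in the current block: 1800 + 8 × 1798 = 16184 frames.
Within the current minute: 22 × 30 + 25 − 2 = 683 (labels ;00/;01 skipped at this minute). Total = 53946 + 16184 + 683 = 70813.

70813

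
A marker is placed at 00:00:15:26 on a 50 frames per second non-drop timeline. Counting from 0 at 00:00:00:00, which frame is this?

Total seconds to the label: (0 × 3600 + 0 × 60 + 15) = 15.
Frame index = 15 × 50 + 26 = 776.

frame 776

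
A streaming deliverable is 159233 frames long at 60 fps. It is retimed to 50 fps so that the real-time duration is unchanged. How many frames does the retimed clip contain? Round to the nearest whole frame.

132694 frames

Frames at target rate = 159233 × (50) / (60) = 796165/6 ≈ 132694.167.
Nearest whole frame: 132694.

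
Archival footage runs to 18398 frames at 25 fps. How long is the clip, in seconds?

735.92 seconds

Running time = 18398 / (25) = 735.92 s.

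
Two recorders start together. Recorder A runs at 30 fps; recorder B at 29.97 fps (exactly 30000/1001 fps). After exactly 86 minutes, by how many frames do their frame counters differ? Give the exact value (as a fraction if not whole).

86 min = 5160 s.
A emits 30 × 5160 = 154800 frames; B emits 30000/1001 × 5160 = 154800000/1001.
Difference = 154800/1001 frames (≈ 154.6454); B is behind A.

154800/1001 frames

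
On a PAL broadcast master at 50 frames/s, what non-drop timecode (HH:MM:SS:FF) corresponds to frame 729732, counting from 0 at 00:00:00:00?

729732 ÷ 50 = 14594 full seconds, remainder 32 frames.
14594 s = 4 h 3 min 14 s.
Timecode: 04:03:14:32.

04:03:14:32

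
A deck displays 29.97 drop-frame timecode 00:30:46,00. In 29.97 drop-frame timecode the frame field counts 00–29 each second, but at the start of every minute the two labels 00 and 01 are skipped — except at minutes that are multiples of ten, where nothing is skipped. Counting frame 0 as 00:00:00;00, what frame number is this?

55326

Complete 10-minute blocks: 3, each 17982 frames → 53946.
Remaining 0 whole minutes in the current block: 0 frames.
Within the current minute: 46 × 30 + 0 = 1380. Total = 53946 + 0 + 1380 = 55326.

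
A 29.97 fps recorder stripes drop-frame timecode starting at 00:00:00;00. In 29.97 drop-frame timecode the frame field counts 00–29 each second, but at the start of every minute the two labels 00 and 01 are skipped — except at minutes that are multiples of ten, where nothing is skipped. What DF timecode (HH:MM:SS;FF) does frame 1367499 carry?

Each 10-minute DF block holds 10 × 60 × 30 − 9 × 2 = 17982 frames. 1367499 ÷ 17982 → 76 full blocks, remainder 867.
Within the partial block the first minute is 1800 frames and each further minute 1798, so 0 further minute boundaries passed. Total skipped labels = 18 × 76 + 2 × 0 = 1368.
Non-drop label index = 1367499 + 1368 = 1368867; at 30 labels/s that is 12:40:28:27, i.e. DF 12:40:28;27.

12:40:28;27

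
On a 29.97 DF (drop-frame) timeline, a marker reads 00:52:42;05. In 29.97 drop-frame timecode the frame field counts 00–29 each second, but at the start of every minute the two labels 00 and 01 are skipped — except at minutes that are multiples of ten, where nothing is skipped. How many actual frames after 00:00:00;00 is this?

94771

As if non-drop at 30 labels/s: (0 × 3600 + 52 × 60 + 42) × 30 + 5 = 94865.
Minute boundaries passed: 52; those not divisible by 10: 52 − 5 = 47; dropped labels = 2 × 47 = 94.
Actual frame index = 94865 − 94 = 94771.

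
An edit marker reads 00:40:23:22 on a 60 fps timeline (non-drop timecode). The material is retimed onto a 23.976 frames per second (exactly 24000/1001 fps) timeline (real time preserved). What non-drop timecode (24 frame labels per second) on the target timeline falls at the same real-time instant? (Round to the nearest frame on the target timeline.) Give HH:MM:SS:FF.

00:40:20:23

Source frame index: (0×3600 + 40×60 + 23) × 60 + 22 = 145402.
Real time: 145402 / (60) = 72701/30 s.
Target frame: (72701/30) × (24000/1001) = 58160800/1001 ≈ 58102.697 → 58103.
At 24 labels/s: frame 58103 → 00:40:20:23.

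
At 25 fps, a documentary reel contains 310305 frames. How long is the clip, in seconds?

Running time = 310305 / (25) = 12412.2 s.

12412.2 seconds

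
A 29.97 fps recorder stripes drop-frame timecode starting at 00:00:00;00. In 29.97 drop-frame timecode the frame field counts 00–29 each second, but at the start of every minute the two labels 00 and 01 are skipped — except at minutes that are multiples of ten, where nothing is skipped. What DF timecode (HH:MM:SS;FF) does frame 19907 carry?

00:11:04;07

Ten DF minutes hold 17982 frames, so frame 19907 lies in block 1 (frames 17982–35963) with 1925 frames into that block.
The block's first minute is 1800 frames and the rest 1798 each; 1925 frames reaches minute 1, so 1 × 18 + 1 × 2 = 20 labels have been skipped so far.
Adding those back, label number 19907 + 20 = 19927 at 30 labels/s is 664 s + 7 f = 0 h 11 min 4 s frame 7, i.e. 00:11:04;07.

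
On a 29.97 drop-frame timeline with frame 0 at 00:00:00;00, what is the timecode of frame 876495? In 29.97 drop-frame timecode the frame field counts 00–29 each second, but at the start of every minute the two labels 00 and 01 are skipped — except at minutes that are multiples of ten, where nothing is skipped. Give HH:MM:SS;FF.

08:07:25;23

Ten DF minutes hold 17982 frames, so frame 876495 lies in block 48 (frames 863136–881117) with 13359 frames into that block.
The block's first minute is 1800 frames and the rest 1798 each; 13359 frames reaches minute 7, so 48 × 18 + 7 × 2 = 878 labels have been skipped so far.
Adding those back, label number 876495 + 878 = 877373 at 30 labels/s is 29245 s + 23 f = 8 h 7 min 25 s frame 23, i.e. 08:07:25;23.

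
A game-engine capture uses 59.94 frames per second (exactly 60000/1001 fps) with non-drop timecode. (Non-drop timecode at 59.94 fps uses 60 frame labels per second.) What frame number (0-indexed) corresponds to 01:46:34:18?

Total seconds to the label: (1 × 3600 + 46 × 60 + 34) = 6394.
Frame index = 6394 × 60 + 18 = 383658.

383658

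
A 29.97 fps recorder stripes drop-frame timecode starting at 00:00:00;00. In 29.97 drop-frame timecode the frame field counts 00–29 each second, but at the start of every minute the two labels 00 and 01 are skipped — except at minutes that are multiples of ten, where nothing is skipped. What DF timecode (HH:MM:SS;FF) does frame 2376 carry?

Each 10-minute DF block holds 10 × 60 × 30 − 9 × 2 = 17982 frames. 2376 ÷ 17982 → 0 full blocks, remainder 2376.
Within the partial block the first minute is 1800 frames and each further minute 1798, so 1 further minute boundary passed. Total skipped labels = 18 × 0 + 2 × 1 = 2.
Non-drop label index = 2376 + 2 = 2378; at 30 labels/s that is 00:01:19:08, i.e. DF 00:01:19;08.

00:01:19;08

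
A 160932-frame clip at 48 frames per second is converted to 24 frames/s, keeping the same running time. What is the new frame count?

Target frames = source frames × (target rate / source rate) = 160932 × (24)/(48) = 160932 × 1/2 = 80466.

80466 frames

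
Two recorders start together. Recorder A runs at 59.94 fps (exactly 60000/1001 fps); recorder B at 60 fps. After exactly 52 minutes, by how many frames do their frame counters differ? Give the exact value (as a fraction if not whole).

52 min = 3120 s.
A emits 60000/1001 × 3120 = 14400000/77 frames; B emits 60 × 3120 = 187200.
Difference = 14400/77 frames (≈ 187.0130); B is ahead of A.

14400/77 frames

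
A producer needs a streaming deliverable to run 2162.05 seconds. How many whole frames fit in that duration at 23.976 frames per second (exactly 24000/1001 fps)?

51837 frames

Frames = 2162.05 × 24000/1001 = 4717200/91 ≈ 51837.3626.
Complete frames: 51837.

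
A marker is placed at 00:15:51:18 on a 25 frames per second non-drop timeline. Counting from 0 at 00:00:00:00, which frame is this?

23793

Total seconds to the label: (0 × 3600 + 15 × 60 + 51) = 951.
Frame index = 951 × 25 + 18 = 23793.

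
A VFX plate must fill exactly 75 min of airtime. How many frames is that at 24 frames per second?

108000 frames

75 min = 4500 s.
Frames = 4500 × 24 = 108000.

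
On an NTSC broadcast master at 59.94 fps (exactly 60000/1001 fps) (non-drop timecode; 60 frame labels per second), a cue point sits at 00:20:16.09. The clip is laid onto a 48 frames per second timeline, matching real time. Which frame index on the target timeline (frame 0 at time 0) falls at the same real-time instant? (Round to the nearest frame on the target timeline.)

Source frame index: (0×3600 + 20×60 + 16) × 60 + 9 = 72969.
Real time: 72969 / (60000/1001) = 24347323/20000 s.
Target frame: (24347323/20000) × (48) = 73041969/1250 ≈ 58433.575 → 58434.

frame 58434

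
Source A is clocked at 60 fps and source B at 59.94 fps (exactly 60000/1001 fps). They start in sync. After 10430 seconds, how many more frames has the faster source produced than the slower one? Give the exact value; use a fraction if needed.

89400/143 frames

A emits 60 × 10430 = 625800 frames; B emits 60000/1001 × 10430 = 89400000/143.
Difference = 89400/143 frames (≈ 625.1748); B is behind A.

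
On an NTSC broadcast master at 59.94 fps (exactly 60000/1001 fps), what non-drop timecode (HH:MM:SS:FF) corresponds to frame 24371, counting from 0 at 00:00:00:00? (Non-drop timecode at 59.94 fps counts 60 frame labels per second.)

24371 ÷ 60 = 406 full seconds, remainder 11 frames.
406 s = 0 h 6 min 46 s.
Timecode: 00:06:46:11.

00:06:46:11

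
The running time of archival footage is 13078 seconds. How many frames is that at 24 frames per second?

313872 frames

Frames = 13078 × 24 = 313872.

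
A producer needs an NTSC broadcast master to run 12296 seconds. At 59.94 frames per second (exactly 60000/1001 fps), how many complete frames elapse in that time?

737022 frames

Frames = 12296 × 60000/1001 = 737760000/1001 ≈ 737022.9770.
Complete frames: 737022.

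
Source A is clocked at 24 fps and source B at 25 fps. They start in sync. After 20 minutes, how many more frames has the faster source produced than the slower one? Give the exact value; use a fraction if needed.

20 min = 1200 s.
A emits 24 × 1200 = 28800 frames; B emits 25 × 1200 = 30000.
Difference = 1200 frames; B is ahead of A.

1200 frames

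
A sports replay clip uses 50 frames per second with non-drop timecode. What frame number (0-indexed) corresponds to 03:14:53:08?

Total seconds to the label: (3 × 3600 + 14 × 60 + 53) = 11693.
Frame index = 11693 × 50 + 8 = 584658.

584658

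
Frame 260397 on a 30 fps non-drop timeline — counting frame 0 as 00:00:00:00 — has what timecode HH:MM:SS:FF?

02:24:39:27

260397 ÷ 30 = 8679 full seconds, remainder 27 frames.
8679 s = 2 h 24 min 39 s.
Timecode: 02:24:39:27.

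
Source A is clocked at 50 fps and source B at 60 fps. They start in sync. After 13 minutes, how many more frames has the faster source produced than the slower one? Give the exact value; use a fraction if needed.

13 min = 780 s.
A emits 50 × 780 = 39000 frames; B emits 60 × 780 = 46800.
Difference = 7800 frames; B is ahead of A.

7800 frames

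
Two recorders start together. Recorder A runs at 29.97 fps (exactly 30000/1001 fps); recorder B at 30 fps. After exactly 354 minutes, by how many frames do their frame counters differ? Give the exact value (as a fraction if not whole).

354 min = 21240 s.
A emits 30000/1001 × 21240 = 637200000/1001 frames; B emits 30 × 21240 = 637200.
Difference = 637200/1001 frames (≈ 636.5634); B is ahead of A.

637200/1001 frames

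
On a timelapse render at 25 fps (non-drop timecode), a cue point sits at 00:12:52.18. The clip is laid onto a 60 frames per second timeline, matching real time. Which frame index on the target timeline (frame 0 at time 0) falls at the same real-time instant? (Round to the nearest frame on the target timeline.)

Source frame index: (0×3600 + 12×60 + 52) × 25 + 18 = 19318.
Real time: 19318 / (25) = 19318/25 s.
Target frame: (19318/25) × (60) = 231816/5 ≈ 46363.200 → 46363.

frame 46363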